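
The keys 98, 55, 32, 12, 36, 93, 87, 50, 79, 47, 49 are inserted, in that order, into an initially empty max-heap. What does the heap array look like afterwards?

Insert 98:
  append 98 at index 0 → [98] (no swap needed)
Insert 55:
  append 55 at index 1 → [98, 55] (no swap needed)
Insert 32:
  append 32 at index 2 → [98, 55, 32] (no swap needed)
Insert 12:
  append 12 at index 3 → [98, 55, 32, 12] (no swap needed)
Insert 36:
  append 36 at index 4 → [98, 55, 32, 12, 36] (no swap needed)
Insert 93:
  append 93 at index 5 → [98, 55, 32, 12, 36, 93]
  93 > parent 32 at index 2, swap → [98, 55, 93, 12, 36, 32]
Insert 87:
  append 87 at index 6 → [98, 55, 93, 12, 36, 32, 87] (no swap needed)
Insert 50:
  append 50 at index 7 → [98, 55, 93, 12, 36, 32, 87, 50]
  50 > parent 12 at index 3, swap → [98, 55, 93, 50, 36, 32, 87, 12]
Insert 79:
  append 79 at index 8 → [98, 55, 93, 50, 36, 32, 87, 12, 79]
  79 > parent 50 at index 3, swap → [98, 55, 93, 79, 36, 32, 87, 12, 50]
  79 > parent 55 at index 1, swap → [98, 79, 93, 55, 36, 32, 87, 12, 50]
Insert 47:
  append 47 at index 9 → [98, 79, 93, 55, 36, 32, 87, 12, 50, 47]
  47 > parent 36 at index 4, swap → [98, 79, 93, 55, 47, 32, 87, 12, 50, 36]
Insert 49:
  append 49 at index 10 → [98, 79, 93, 55, 47, 32, 87, 12, 50, 36, 49]
  49 > parent 47 at index 4, swap → [98, 79, 93, 55, 49, 32, 87, 12, 50, 36, 47]

[98, 79, 93, 55, 49, 32, 87, 12, 50, 36, 47]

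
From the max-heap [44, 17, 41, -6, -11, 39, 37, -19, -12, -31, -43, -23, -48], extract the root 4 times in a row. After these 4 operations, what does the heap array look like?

[17, -6, -23, -12, -11, -43, -48, -19, -31]

extract-max #1 returns 44:
  remove root 44; move last element -48 to root → [-48, 17, 41, -6, -11, 39, 37, -19, -12, -31, -43, -23]
  -48 vs larger child 41 at index 2, swap → [41, 17, -48, -6, -11, 39, 37, -19, -12, -31, -43, -23]
  -48 vs larger child 39 at index 5, swap → [41, 17, 39, -6, -11, -48, 37, -19, -12, -31, -43, -23]
  -48 vs only child -23 at index 11, swap → [41, 17, 39, -6, -11, -23, 37, -19, -12, -31, -43, -48]
extract-max #2 returns 41:
  remove root 41; move last element -48 to root → [-48, 17, 39, -6, -11, -23, 37, -19, -12, -31, -43]
  -48 vs larger child 39 at index 2, swap → [39, 17, -48, -6, -11, -23, 37, -19, -12, -31, -43]
  -48 vs larger child 37 at index 6, swap → [39, 17, 37, -6, -11, -23, -48, -19, -12, -31, -43]
extract-max #3 returns 39:
  remove root 39; move last element -43 to root → [-43, 17, 37, -6, -11, -23, -48, -19, -12, -31]
  -43 vs larger child 37 at index 2, swap → [37, 17, -43, -6, -11, -23, -48, -19, -12, -31]
  -43 vs larger child -23 at index 5, swap → [37, 17, -23, -6, -11, -43, -48, -19, -12, -31]
extract-max #4 returns 37:
  remove root 37; move last element -31 to root → [-31, 17, -23, -6, -11, -43, -48, -19, -12]
  -31 vs larger child 17 at index 1, swap → [17, -31, -23, -6, -11, -43, -48, -19, -12]
  -31 vs larger child -6 at index 3, swap → [17, -6, -23, -31, -11, -43, -48, -19, -12]
  -31 vs larger child -12 at index 8, swap → [17, -6, -23, -12, -11, -43, -48, -19, -31]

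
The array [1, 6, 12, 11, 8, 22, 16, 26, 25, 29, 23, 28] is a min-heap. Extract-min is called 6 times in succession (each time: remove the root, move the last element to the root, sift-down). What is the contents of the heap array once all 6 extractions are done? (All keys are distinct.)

[22, 23, 26, 25, 29, 28]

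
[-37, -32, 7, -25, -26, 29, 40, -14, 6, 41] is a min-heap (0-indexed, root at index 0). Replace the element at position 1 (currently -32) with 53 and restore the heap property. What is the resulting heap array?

set index 1 from -32 to 53 → [-37, 53, 7, -25, -26, 29, 40, -14, 6, 41]
53 vs smaller child -26 at index 4, swap → [-37, -26, 7, -25, 53, 29, 40, -14, 6, 41]
53 vs only child 41 at index 9, swap → [-37, -26, 7, -25, 41, 29, 40, -14, 6, 53]

[-37, -26, 7, -25, 41, 29, 40, -14, 6, 53]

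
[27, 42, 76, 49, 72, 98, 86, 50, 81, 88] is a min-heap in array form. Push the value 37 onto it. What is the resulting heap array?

[27, 37, 76, 49, 42, 98, 86, 50, 81, 88, 72]

append 37 at index 10 → [27, 42, 76, 49, 72, 98, 86, 50, 81, 88, 37]
37 < parent 72 at index 4, swap → [27, 42, 76, 49, 37, 98, 86, 50, 81, 88, 72]
37 < parent 42 at index 1, swap → [27, 37, 76, 49, 42, 98, 86, 50, 81, 88, 72]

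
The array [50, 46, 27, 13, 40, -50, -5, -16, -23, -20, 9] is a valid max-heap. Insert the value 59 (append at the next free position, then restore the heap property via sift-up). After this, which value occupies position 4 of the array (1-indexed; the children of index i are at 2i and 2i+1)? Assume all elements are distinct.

append 59 at index 12 → [50, 46, 27, 13, 40, -50, -5, -16, -23, -20, 9, 59]
59 > parent -50 at index 6, swap → [50, 46, 27, 13, 40, 59, -5, -16, -23, -20, 9, -50]
59 > parent 27 at index 3, swap → [50, 46, 59, 13, 40, 27, -5, -16, -23, -20, 9, -50]
59 > parent 50 at index 1, swap → [59, 46, 50, 13, 40, 27, -5, -16, -23, -20, 9, -50]
resulting array: [59, 46, 50, 13, 40, 27, -5, -16, -23, -20, 9, -50]

13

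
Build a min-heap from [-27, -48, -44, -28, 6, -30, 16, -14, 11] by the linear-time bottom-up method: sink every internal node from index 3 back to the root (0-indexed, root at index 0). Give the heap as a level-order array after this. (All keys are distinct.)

sift down from index 3: already satisfies heap property
sift down from index 2: already satisfies heap property
sift down from index 1: already satisfies heap property
sift down from index 0:
  -27 vs smaller child -48 at index 1, swap → [-48, -27, -44, -28, 6, -30, 16, -14, 11]
  -27 vs smaller child -28 at index 3, swap → [-48, -28, -44, -27, 6, -30, 16, -14, 11]

[-48, -28, -44, -27, 6, -30, 16, -14, 11]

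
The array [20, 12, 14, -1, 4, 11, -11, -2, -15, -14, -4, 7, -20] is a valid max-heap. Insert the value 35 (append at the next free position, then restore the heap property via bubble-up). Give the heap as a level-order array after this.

append 35 at index 13 → [20, 12, 14, -1, 4, 11, -11, -2, -15, -14, -4, 7, -20, 35]
35 > parent -11 at index 6, swap → [20, 12, 14, -1, 4, 11, 35, -2, -15, -14, -4, 7, -20, -11]
35 > parent 14 at index 2, swap → [20, 12, 35, -1, 4, 11, 14, -2, -15, -14, -4, 7, -20, -11]
35 > parent 20 at index 0, swap → [35, 12, 20, -1, 4, 11, 14, -2, -15, -14, -4, 7, -20, -11]

[35, 12, 20, -1, 4, 11, 14, -2, -15, -14, -4, 7, -20, -11]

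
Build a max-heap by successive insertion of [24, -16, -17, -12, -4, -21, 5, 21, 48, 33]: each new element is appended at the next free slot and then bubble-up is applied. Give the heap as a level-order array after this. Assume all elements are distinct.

[48, 33, 5, 21, 24, -21, -17, -16, -4, -12]

Insert 24:
  append 24 at index 0 → [24] (no swap needed)
Insert -16:
  append -16 at index 1 → [24, -16] (no swap needed)
Insert -17:
  append -17 at index 2 → [24, -16, -17] (no swap needed)
Insert -12:
  append -12 at index 3 → [24, -16, -17, -12]
  -12 > parent -16 at index 1, swap → [24, -12, -17, -16]
Insert -4:
  append -4 at index 4 → [24, -12, -17, -16, -4]
  -4 > parent -12 at index 1, swap → [24, -4, -17, -16, -12]
Insert -21:
  append -21 at index 5 → [24, -4, -17, -16, -12, -21] (no swap needed)
Insert 5:
  append 5 at index 6 → [24, -4, -17, -16, -12, -21, 5]
  5 > parent -17 at index 2, swap → [24, -4, 5, -16, -12, -21, -17]
Insert 21:
  append 21 at index 7 → [24, -4, 5, -16, -12, -21, -17, 21]
  21 > parent -16 at index 3, swap → [24, -4, 5, 21, -12, -21, -17, -16]
  21 > parent -4 at index 1, swap → [24, 21, 5, -4, -12, -21, -17, -16]
Insert 48:
  append 48 at index 8 → [24, 21, 5, -4, -12, -21, -17, -16, 48]
  48 > parent -4 at index 3, swap → [24, 21, 5, 48, -12, -21, -17, -16, -4]
  48 > parent 21 at index 1, swap → [24, 48, 5, 21, -12, -21, -17, -16, -4]
  48 > parent 24 at index 0, swap → [48, 24, 5, 21, -12, -21, -17, -16, -4]
Insert 33:
  append 33 at index 9 → [48, 24, 5, 21, -12, -21, -17, -16, -4, 33]
  33 > parent -12 at index 4, swap → [48, 24, 5, 21, 33, -21, -17, -16, -4, -12]
  33 > parent 24 at index 1, swap → [48, 33, 5, 21, 24, -21, -17, -16, -4, -12]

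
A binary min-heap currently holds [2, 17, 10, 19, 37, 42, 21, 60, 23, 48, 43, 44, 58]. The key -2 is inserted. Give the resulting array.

append -2 at index 13 → [2, 17, 10, 19, 37, 42, 21, 60, 23, 48, 43, 44, 58, -2]
-2 < parent 21 at index 6, swap → [2, 17, 10, 19, 37, 42, -2, 60, 23, 48, 43, 44, 58, 21]
-2 < parent 10 at index 2, swap → [2, 17, -2, 19, 37, 42, 10, 60, 23, 48, 43, 44, 58, 21]
-2 < parent 2 at index 0, swap → [-2, 17, 2, 19, 37, 42, 10, 60, 23, 48, 43, 44, 58, 21]

[-2, 17, 2, 19, 37, 42, 10, 60, 23, 48, 43, 44, 58, 21]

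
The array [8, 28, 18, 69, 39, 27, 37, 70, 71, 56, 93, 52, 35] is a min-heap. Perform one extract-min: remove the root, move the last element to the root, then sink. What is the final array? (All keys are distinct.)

[18, 28, 27, 69, 39, 35, 37, 70, 71, 56, 93, 52]

remove root 8; move last element 35 to root → [35, 28, 18, 69, 39, 27, 37, 70, 71, 56, 93, 52]
35 vs smaller child 18 at index 2, swap → [18, 28, 35, 69, 39, 27, 37, 70, 71, 56, 93, 52]
35 vs smaller child 27 at index 5, swap → [18, 28, 27, 69, 39, 35, 37, 70, 71, 56, 93, 52]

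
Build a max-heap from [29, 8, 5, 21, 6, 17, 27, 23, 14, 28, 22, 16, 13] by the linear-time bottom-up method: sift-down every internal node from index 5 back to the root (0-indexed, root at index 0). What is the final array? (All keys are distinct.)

[29, 28, 27, 23, 22, 17, 5, 21, 14, 6, 8, 16, 13]

sift down from index 5: already satisfies heap property
sift down from index 4:
  6 vs larger child 28 at index 9, swap → [29, 8, 5, 21, 28, 17, 27, 23, 14, 6, 22, 16, 13]
sift down from index 3:
  21 vs larger child 23 at index 7, swap → [29, 8, 5, 23, 28, 17, 27, 21, 14, 6, 22, 16, 13]
sift down from index 2:
  5 vs larger child 27 at index 6, swap → [29, 8, 27, 23, 28, 17, 5, 21, 14, 6, 22, 16, 13]
sift down from index 1:
  8 vs larger child 28 at index 4, swap → [29, 28, 27, 23, 8, 17, 5, 21, 14, 6, 22, 16, 13]
  8 vs larger child 22 at index 10, swap → [29, 28, 27, 23, 22, 17, 5, 21, 14, 6, 8, 16, 13]
sift down from index 0: already satisfies heap property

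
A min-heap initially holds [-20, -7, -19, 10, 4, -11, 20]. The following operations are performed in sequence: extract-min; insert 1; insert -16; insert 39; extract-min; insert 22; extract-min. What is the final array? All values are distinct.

[-11, -7, 1, 10, 4, 20, 22, 39]

extract-min → returns -20:
  remove root -20; move last element 20 to root → [20, -7, -19, 10, 4, -11]
  20 vs smaller child -19 at index 2, swap → [-19, -7, 20, 10, 4, -11]
  20 vs only child -11 at index 5, swap → [-19, -7, -11, 10, 4, 20]
insert 1:
  append 1 at index 6 → [-19, -7, -11, 10, 4, 20, 1] (no swap needed)
insert -16:
  append -16 at index 7 → [-19, -7, -11, 10, 4, 20, 1, -16]
  -16 < parent 10 at index 3, swap → [-19, -7, -11, -16, 4, 20, 1, 10]
  -16 < parent -7 at index 1, swap → [-19, -16, -11, -7, 4, 20, 1, 10]
insert 39:
  append 39 at index 8 → [-19, -16, -11, -7, 4, 20, 1, 10, 39] (no swap needed)
extract-min → returns -19:
  remove root -19; move last element 39 to root → [39, -16, -11, -7, 4, 20, 1, 10]
  39 vs smaller child -16 at index 1, swap → [-16, 39, -11, -7, 4, 20, 1, 10]
  39 vs smaller child -7 at index 3, swap → [-16, -7, -11, 39, 4, 20, 1, 10]
  39 vs only child 10 at index 7, swap → [-16, -7, -11, 10, 4, 20, 1, 39]
insert 22:
  append 22 at index 8 → [-16, -7, -11, 10, 4, 20, 1, 39, 22] (no swap needed)
extract-min → returns -16:
  remove root -16; move last element 22 to root → [22, -7, -11, 10, 4, 20, 1, 39]
  22 vs smaller child -11 at index 2, swap → [-11, -7, 22, 10, 4, 20, 1, 39]
  22 vs smaller child 1 at index 6, swap → [-11, -7, 1, 10, 4, 20, 22, 39]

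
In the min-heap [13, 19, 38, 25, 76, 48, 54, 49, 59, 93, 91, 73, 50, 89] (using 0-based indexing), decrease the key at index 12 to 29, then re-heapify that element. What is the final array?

set index 12 from 50 to 29 → [13, 19, 38, 25, 76, 48, 54, 49, 59, 93, 91, 73, 29, 89]
29 < parent 48 at index 5, swap → [13, 19, 38, 25, 76, 29, 54, 49, 59, 93, 91, 73, 48, 89]
29 < parent 38 at index 2, swap → [13, 19, 29, 25, 76, 38, 54, 49, 59, 93, 91, 73, 48, 89]

[13, 19, 29, 25, 76, 38, 54, 49, 59, 93, 91, 73, 48, 89]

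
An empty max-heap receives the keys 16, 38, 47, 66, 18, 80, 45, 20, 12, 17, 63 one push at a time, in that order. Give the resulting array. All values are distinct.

[80, 63, 66, 20, 47, 38, 45, 16, 12, 17, 18]

Insert 16:
  append 16 at index 0 → [16] (no swap needed)
Insert 38:
  append 38 at index 1 → [16, 38]
  38 > parent 16 at index 0, swap → [38, 16]
Insert 47:
  append 47 at index 2 → [38, 16, 47]
  47 > parent 38 at index 0, swap → [47, 16, 38]
Insert 66:
  append 66 at index 3 → [47, 16, 38, 66]
  66 > parent 16 at index 1, swap → [47, 66, 38, 16]
  66 > parent 47 at index 0, swap → [66, 47, 38, 16]
Insert 18:
  append 18 at index 4 → [66, 47, 38, 16, 18] (no swap needed)
Insert 80:
  append 80 at index 5 → [66, 47, 38, 16, 18, 80]
  80 > parent 38 at index 2, swap → [66, 47, 80, 16, 18, 38]
  80 > parent 66 at index 0, swap → [80, 47, 66, 16, 18, 38]
Insert 45:
  append 45 at index 6 → [80, 47, 66, 16, 18, 38, 45] (no swap needed)
Insert 20:
  append 20 at index 7 → [80, 47, 66, 16, 18, 38, 45, 20]
  20 > parent 16 at index 3, swap → [80, 47, 66, 20, 18, 38, 45, 16]
Insert 12:
  append 12 at index 8 → [80, 47, 66, 20, 18, 38, 45, 16, 12] (no swap needed)
Insert 17:
  append 17 at index 9 → [80, 47, 66, 20, 18, 38, 45, 16, 12, 17] (no swap needed)
Insert 63:
  append 63 at index 10 → [80, 47, 66, 20, 18, 38, 45, 16, 12, 17, 63]
  63 > parent 18 at index 4, swap → [80, 47, 66, 20, 63, 38, 45, 16, 12, 17, 18]
  63 > parent 47 at index 1, swap → [80, 63, 66, 20, 47, 38, 45, 16, 12, 17, 18]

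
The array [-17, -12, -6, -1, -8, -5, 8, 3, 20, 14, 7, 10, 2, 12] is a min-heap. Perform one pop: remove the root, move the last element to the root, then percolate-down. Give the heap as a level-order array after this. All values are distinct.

[-12, -8, -6, -1, 7, -5, 8, 3, 20, 14, 12, 10, 2]

remove root -17; move last element 12 to root → [12, -12, -6, -1, -8, -5, 8, 3, 20, 14, 7, 10, 2]
12 vs smaller child -12 at index 1, swap → [-12, 12, -6, -1, -8, -5, 8, 3, 20, 14, 7, 10, 2]
12 vs smaller child -8 at index 4, swap → [-12, -8, -6, -1, 12, -5, 8, 3, 20, 14, 7, 10, 2]
12 vs smaller child 7 at index 10, swap → [-12, -8, -6, -1, 7, -5, 8, 3, 20, 14, 12, 10, 2]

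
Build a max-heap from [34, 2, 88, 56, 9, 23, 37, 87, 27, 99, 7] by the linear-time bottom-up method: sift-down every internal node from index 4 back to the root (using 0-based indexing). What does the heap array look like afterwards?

[99, 87, 88, 56, 9, 23, 37, 34, 27, 2, 7]

sift down from index 4:
  9 vs larger child 99 at index 9, swap → [34, 2, 88, 56, 99, 23, 37, 87, 27, 9, 7]
sift down from index 3:
  56 vs larger child 87 at index 7, swap → [34, 2, 88, 87, 99, 23, 37, 56, 27, 9, 7]
sift down from index 2: already satisfies heap property
sift down from index 1:
  2 vs larger child 99 at index 4, swap → [34, 99, 88, 87, 2, 23, 37, 56, 27, 9, 7]
  2 vs larger child 9 at index 9, swap → [34, 99, 88, 87, 9, 23, 37, 56, 27, 2, 7]
sift down from index 0:
  34 vs larger child 99 at index 1, swap → [99, 34, 88, 87, 9, 23, 37, 56, 27, 2, 7]
  34 vs larger child 87 at index 3, swap → [99, 87, 88, 34, 9, 23, 37, 56, 27, 2, 7]
  34 vs larger child 56 at index 7, swap → [99, 87, 88, 56, 9, 23, 37, 34, 27, 2, 7]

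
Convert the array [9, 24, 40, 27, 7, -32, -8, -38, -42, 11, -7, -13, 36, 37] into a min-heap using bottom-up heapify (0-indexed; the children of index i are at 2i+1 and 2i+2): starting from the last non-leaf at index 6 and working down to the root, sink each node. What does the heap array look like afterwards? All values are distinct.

[-42, -38, -32, 9, -7, -13, -8, 24, 27, 11, 7, 40, 36, 37]

sift down from index 6: already satisfies heap property
sift down from index 5: already satisfies heap property
sift down from index 4:
  7 vs smaller child -7 at index 10, swap → [9, 24, 40, 27, -7, -32, -8, -38, -42, 11, 7, -13, 36, 37]
sift down from index 3:
  27 vs smaller child -42 at index 8, swap → [9, 24, 40, -42, -7, -32, -8, -38, 27, 11, 7, -13, 36, 37]
sift down from index 2:
  40 vs smaller child -32 at index 5, swap → [9, 24, -32, -42, -7, 40, -8, -38, 27, 11, 7, -13, 36, 37]
  40 vs smaller child -13 at index 11, swap → [9, 24, -32, -42, -7, -13, -8, -38, 27, 11, 7, 40, 36, 37]
sift down from index 1:
  24 vs smaller child -42 at index 3, swap → [9, -42, -32, 24, -7, -13, -8, -38, 27, 11, 7, 40, 36, 37]
  24 vs smaller child -38 at index 7, swap → [9, -42, -32, -38, -7, -13, -8, 24, 27, 11, 7, 40, 36, 37]
sift down from index 0:
  9 vs smaller child -42 at index 1, swap → [-42, 9, -32, -38, -7, -13, -8, 24, 27, 11, 7, 40, 36, 37]
  9 vs smaller child -38 at index 3, swap → [-42, -38, -32, 9, -7, -13, -8, 24, 27, 11, 7, 40, 36, 37]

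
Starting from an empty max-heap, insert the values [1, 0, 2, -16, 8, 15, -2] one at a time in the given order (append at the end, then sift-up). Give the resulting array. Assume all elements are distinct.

Insert 1:
  append 1 at index 0 → [1] (no swap needed)
Insert 0:
  append 0 at index 1 → [1, 0] (no swap needed)
Insert 2:
  append 2 at index 2 → [1, 0, 2]
  2 > parent 1 at index 0, swap → [2, 0, 1]
Insert -16:
  append -16 at index 3 → [2, 0, 1, -16] (no swap needed)
Insert 8:
  append 8 at index 4 → [2, 0, 1, -16, 8]
  8 > parent 0 at index 1, swap → [2, 8, 1, -16, 0]
  8 > parent 2 at index 0, swap → [8, 2, 1, -16, 0]
Insert 15:
  append 15 at index 5 → [8, 2, 1, -16, 0, 15]
  15 > parent 1 at index 2, swap → [8, 2, 15, -16, 0, 1]
  15 > parent 8 at index 0, swap → [15, 2, 8, -16, 0, 1]
Insert -2:
  append -2 at index 6 → [15, 2, 8, -16, 0, 1, -2] (no swap needed)

[15, 2, 8, -16, 0, 1, -2]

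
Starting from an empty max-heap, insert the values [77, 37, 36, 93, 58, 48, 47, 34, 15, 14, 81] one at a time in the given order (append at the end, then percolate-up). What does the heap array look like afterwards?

[93, 81, 48, 37, 77, 36, 47, 34, 15, 14, 58]

Insert 77:
  append 77 at index 0 → [77] (no swap needed)
Insert 37:
  append 37 at index 1 → [77, 37] (no swap needed)
Insert 36:
  append 36 at index 2 → [77, 37, 36] (no swap needed)
Insert 93:
  append 93 at index 3 → [77, 37, 36, 93]
  93 > parent 37 at index 1, swap → [77, 93, 36, 37]
  93 > parent 77 at index 0, swap → [93, 77, 36, 37]
Insert 58:
  append 58 at index 4 → [93, 77, 36, 37, 58] (no swap needed)
Insert 48:
  append 48 at index 5 → [93, 77, 36, 37, 58, 48]
  48 > parent 36 at index 2, swap → [93, 77, 48, 37, 58, 36]
Insert 47:
  append 47 at index 6 → [93, 77, 48, 37, 58, 36, 47] (no swap needed)
Insert 34:
  append 34 at index 7 → [93, 77, 48, 37, 58, 36, 47, 34] (no swap needed)
Insert 15:
  append 15 at index 8 → [93, 77, 48, 37, 58, 36, 47, 34, 15] (no swap needed)
Insert 14:
  append 14 at index 9 → [93, 77, 48, 37, 58, 36, 47, 34, 15, 14] (no swap needed)
Insert 81:
  append 81 at index 10 → [93, 77, 48, 37, 58, 36, 47, 34, 15, 14, 81]
  81 > parent 58 at index 4, swap → [93, 77, 48, 37, 81, 36, 47, 34, 15, 14, 58]
  81 > parent 77 at index 1, swap → [93, 81, 48, 37, 77, 36, 47, 34, 15, 14, 58]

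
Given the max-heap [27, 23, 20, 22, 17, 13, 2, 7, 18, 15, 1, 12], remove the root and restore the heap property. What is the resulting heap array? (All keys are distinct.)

[23, 22, 20, 18, 17, 13, 2, 7, 12, 15, 1]

remove root 27; move last element 12 to root → [12, 23, 20, 22, 17, 13, 2, 7, 18, 15, 1]
12 vs larger child 23 at index 1, swap → [23, 12, 20, 22, 17, 13, 2, 7, 18, 15, 1]
12 vs larger child 22 at index 3, swap → [23, 22, 20, 12, 17, 13, 2, 7, 18, 15, 1]
12 vs larger child 18 at index 8, swap → [23, 22, 20, 18, 17, 13, 2, 7, 12, 15, 1]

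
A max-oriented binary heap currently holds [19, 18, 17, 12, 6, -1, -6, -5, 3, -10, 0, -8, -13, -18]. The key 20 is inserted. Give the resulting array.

[20, 18, 19, 12, 6, -1, 17, -5, 3, -10, 0, -8, -13, -18, -6]

append 20 at index 14 → [19, 18, 17, 12, 6, -1, -6, -5, 3, -10, 0, -8, -13, -18, 20]
20 > parent -6 at index 6, swap → [19, 18, 17, 12, 6, -1, 20, -5, 3, -10, 0, -8, -13, -18, -6]
20 > parent 17 at index 2, swap → [19, 18, 20, 12, 6, -1, 17, -5, 3, -10, 0, -8, -13, -18, -6]
20 > parent 19 at index 0, swap → [20, 18, 19, 12, 6, -1, 17, -5, 3, -10, 0, -8, -13, -18, -6]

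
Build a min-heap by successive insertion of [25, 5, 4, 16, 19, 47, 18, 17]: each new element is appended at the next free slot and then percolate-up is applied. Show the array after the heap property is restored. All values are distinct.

[4, 16, 5, 17, 19, 47, 18, 25]

Insert 25:
  append 25 at index 0 → [25] (no swap needed)
Insert 5:
  append 5 at index 1 → [25, 5]
  5 < parent 25 at index 0, swap → [5, 25]
Insert 4:
  append 4 at index 2 → [5, 25, 4]
  4 < parent 5 at index 0, swap → [4, 25, 5]
Insert 16:
  append 16 at index 3 → [4, 25, 5, 16]
  16 < parent 25 at index 1, swap → [4, 16, 5, 25]
Insert 19:
  append 19 at index 4 → [4, 16, 5, 25, 19] (no swap needed)
Insert 47:
  append 47 at index 5 → [4, 16, 5, 25, 19, 47] (no swap needed)
Insert 18:
  append 18 at index 6 → [4, 16, 5, 25, 19, 47, 18] (no swap needed)
Insert 17:
  append 17 at index 7 → [4, 16, 5, 25, 19, 47, 18, 17]
  17 < parent 25 at index 3, swap → [4, 16, 5, 17, 19, 47, 18, 25]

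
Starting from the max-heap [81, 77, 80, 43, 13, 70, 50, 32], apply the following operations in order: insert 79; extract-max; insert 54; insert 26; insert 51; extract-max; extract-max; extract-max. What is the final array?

insert 79:
  append 79 at index 8 → [81, 77, 80, 43, 13, 70, 50, 32, 79]
  79 > parent 43 at index 3, swap → [81, 77, 80, 79, 13, 70, 50, 32, 43]
  79 > parent 77 at index 1, swap → [81, 79, 80, 77, 13, 70, 50, 32, 43]
extract-max → returns 81:
  remove root 81; move last element 43 to root → [43, 79, 80, 77, 13, 70, 50, 32]
  43 vs larger child 80 at index 2, swap → [80, 79, 43, 77, 13, 70, 50, 32]
  43 vs larger child 70 at index 5, swap → [80, 79, 70, 77, 13, 43, 50, 32]
insert 54:
  append 54 at index 8 → [80, 79, 70, 77, 13, 43, 50, 32, 54] (no swap needed)
insert 26:
  append 26 at index 9 → [80, 79, 70, 77, 13, 43, 50, 32, 54, 26]
  26 > parent 13 at index 4, swap → [80, 79, 70, 77, 26, 43, 50, 32, 54, 13]
insert 51:
  append 51 at index 10 → [80, 79, 70, 77, 26, 43, 50, 32, 54, 13, 51]
  51 > parent 26 at index 4, swap → [80, 79, 70, 77, 51, 43, 50, 32, 54, 13, 26]
extract-max → returns 80:
  remove root 80; move last element 26 to root → [26, 79, 70, 77, 51, 43, 50, 32, 54, 13]
  26 vs larger child 79 at index 1, swap → [79, 26, 70, 77, 51, 43, 50, 32, 54, 13]
  26 vs larger child 77 at index 3, swap → [79, 77, 70, 26, 51, 43, 50, 32, 54, 13]
  26 vs larger child 54 at index 8, swap → [79, 77, 70, 54, 51, 43, 50, 32, 26, 13]
extract-max → returns 79:
  remove root 79; move last element 13 to root → [13, 77, 70, 54, 51, 43, 50, 32, 26]
  13 vs larger child 77 at index 1, swap → [77, 13, 70, 54, 51, 43, 50, 32, 26]
  13 vs larger child 54 at index 3, swap → [77, 54, 70, 13, 51, 43, 50, 32, 26]
  13 vs larger child 32 at index 7, swap → [77, 54, 70, 32, 51, 43, 50, 13, 26]
extract-max → returns 77:
  remove root 77; move last element 26 to root → [26, 54, 70, 32, 51, 43, 50, 13]
  26 vs larger child 70 at index 2, swap → [70, 54, 26, 32, 51, 43, 50, 13]
  26 vs larger child 50 at index 6, swap → [70, 54, 50, 32, 51, 43, 26, 13]

[70, 54, 50, 32, 51, 43, 26, 13]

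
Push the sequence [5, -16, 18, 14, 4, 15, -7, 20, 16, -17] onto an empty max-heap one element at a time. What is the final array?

[20, 18, 15, 16, 4, 5, -7, -16, 14, -17]

Insert 5:
  append 5 at index 0 → [5] (no swap needed)
Insert -16:
  append -16 at index 1 → [5, -16] (no swap needed)
Insert 18:
  append 18 at index 2 → [5, -16, 18]
  18 > parent 5 at index 0, swap → [18, -16, 5]
Insert 14:
  append 14 at index 3 → [18, -16, 5, 14]
  14 > parent -16 at index 1, swap → [18, 14, 5, -16]
Insert 4:
  append 4 at index 4 → [18, 14, 5, -16, 4] (no swap needed)
Insert 15:
  append 15 at index 5 → [18, 14, 5, -16, 4, 15]
  15 > parent 5 at index 2, swap → [18, 14, 15, -16, 4, 5]
Insert -7:
  append -7 at index 6 → [18, 14, 15, -16, 4, 5, -7] (no swap needed)
Insert 20:
  append 20 at index 7 → [18, 14, 15, -16, 4, 5, -7, 20]
  20 > parent -16 at index 3, swap → [18, 14, 15, 20, 4, 5, -7, -16]
  20 > parent 14 at index 1, swap → [18, 20, 15, 14, 4, 5, -7, -16]
  20 > parent 18 at index 0, swap → [20, 18, 15, 14, 4, 5, -7, -16]
Insert 16:
  append 16 at index 8 → [20, 18, 15, 14, 4, 5, -7, -16, 16]
  16 > parent 14 at index 3, swap → [20, 18, 15, 16, 4, 5, -7, -16, 14]
Insert -17:
  append -17 at index 9 → [20, 18, 15, 16, 4, 5, -7, -16, 14, -17] (no swap needed)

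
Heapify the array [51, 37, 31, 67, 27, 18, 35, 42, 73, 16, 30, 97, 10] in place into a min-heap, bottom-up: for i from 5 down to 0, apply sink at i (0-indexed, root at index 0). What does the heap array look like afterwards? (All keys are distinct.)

[10, 16, 18, 42, 27, 31, 35, 67, 73, 37, 30, 97, 51]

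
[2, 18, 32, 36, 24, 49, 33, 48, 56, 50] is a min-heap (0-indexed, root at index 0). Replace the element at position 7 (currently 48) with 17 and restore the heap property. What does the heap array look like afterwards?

set index 7 from 48 to 17 → [2, 18, 32, 36, 24, 49, 33, 17, 56, 50]
17 < parent 36 at index 3, swap → [2, 18, 32, 17, 24, 49, 33, 36, 56, 50]
17 < parent 18 at index 1, swap → [2, 17, 32, 18, 24, 49, 33, 36, 56, 50]

[2, 17, 32, 18, 24, 49, 33, 36, 56, 50]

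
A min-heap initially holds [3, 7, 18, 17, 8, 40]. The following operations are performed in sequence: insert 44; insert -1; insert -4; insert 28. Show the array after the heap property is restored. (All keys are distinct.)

insert 44:
  append 44 at index 6 → [3, 7, 18, 17, 8, 40, 44] (no swap needed)
insert -1:
  append -1 at index 7 → [3, 7, 18, 17, 8, 40, 44, -1]
  -1 < parent 17 at index 3, swap → [3, 7, 18, -1, 8, 40, 44, 17]
  -1 < parent 7 at index 1, swap → [3, -1, 18, 7, 8, 40, 44, 17]
  -1 < parent 3 at index 0, swap → [-1, 3, 18, 7, 8, 40, 44, 17]
insert -4:
  append -4 at index 8 → [-1, 3, 18, 7, 8, 40, 44, 17, -4]
  -4 < parent 7 at index 3, swap → [-1, 3, 18, -4, 8, 40, 44, 17, 7]
  -4 < parent 3 at index 1, swap → [-1, -4, 18, 3, 8, 40, 44, 17, 7]
  -4 < parent -1 at index 0, swap → [-4, -1, 18, 3, 8, 40, 44, 17, 7]
insert 28:
  append 28 at index 9 → [-4, -1, 18, 3, 8, 40, 44, 17, 7, 28] (no swap needed)

[-4, -1, 18, 3, 8, 40, 44, 17, 7, 28]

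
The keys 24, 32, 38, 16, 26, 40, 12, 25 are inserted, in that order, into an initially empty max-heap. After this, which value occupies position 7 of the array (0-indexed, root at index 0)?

Insert 24:
  append 24 at index 0 → [24] (no swap needed)
Insert 32:
  append 32 at index 1 → [24, 32]
  32 > parent 24 at index 0, swap → [32, 24]
Insert 38:
  append 38 at index 2 → [32, 24, 38]
  38 > parent 32 at index 0, swap → [38, 24, 32]
Insert 16:
  append 16 at index 3 → [38, 24, 32, 16] (no swap needed)
Insert 26:
  append 26 at index 4 → [38, 24, 32, 16, 26]
  26 > parent 24 at index 1, swap → [38, 26, 32, 16, 24]
Insert 40:
  append 40 at index 5 → [38, 26, 32, 16, 24, 40]
  40 > parent 32 at index 2, swap → [38, 26, 40, 16, 24, 32]
  40 > parent 38 at index 0, swap → [40, 26, 38, 16, 24, 32]
Insert 12:
  append 12 at index 6 → [40, 26, 38, 16, 24, 32, 12] (no swap needed)
Insert 25:
  append 25 at index 7 → [40, 26, 38, 16, 24, 32, 12, 25]
  25 > parent 16 at index 3, swap → [40, 26, 38, 25, 24, 32, 12, 16]
resulting array: [40, 26, 38, 25, 24, 32, 12, 16]

16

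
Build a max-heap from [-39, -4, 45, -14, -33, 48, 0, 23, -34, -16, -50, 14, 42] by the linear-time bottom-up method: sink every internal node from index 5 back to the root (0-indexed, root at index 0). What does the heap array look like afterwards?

[48, 23, 45, -4, -16, 42, 0, -14, -34, -33, -50, 14, -39]

sift down from index 5: already satisfies heap property
sift down from index 4:
  -33 vs larger child -16 at index 9, swap → [-39, -4, 45, -14, -16, 48, 0, 23, -34, -33, -50, 14, 42]
sift down from index 3:
  -14 vs larger child 23 at index 7, swap → [-39, -4, 45, 23, -16, 48, 0, -14, -34, -33, -50, 14, 42]
sift down from index 2:
  45 vs larger child 48 at index 5, swap → [-39, -4, 48, 23, -16, 45, 0, -14, -34, -33, -50, 14, 42]
sift down from index 1:
  -4 vs larger child 23 at index 3, swap → [-39, 23, 48, -4, -16, 45, 0, -14, -34, -33, -50, 14, 42]
sift down from index 0:
  -39 vs larger child 48 at index 2, swap → [48, 23, -39, -4, -16, 45, 0, -14, -34, -33, -50, 14, 42]
  -39 vs larger child 45 at index 5, swap → [48, 23, 45, -4, -16, -39, 0, -14, -34, -33, -50, 14, 42]
  -39 vs larger child 42 at index 12, swap → [48, 23, 45, -4, -16, 42, 0, -14, -34, -33, -50, 14, -39]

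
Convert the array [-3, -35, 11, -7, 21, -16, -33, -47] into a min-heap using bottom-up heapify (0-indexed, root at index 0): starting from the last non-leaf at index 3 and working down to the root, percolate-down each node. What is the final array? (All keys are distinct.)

sift down from index 3:
  -7 vs only child -47 at index 7, swap → [-3, -35, 11, -47, 21, -16, -33, -7]
sift down from index 2:
  11 vs smaller child -33 at index 6, swap → [-3, -35, -33, -47, 21, -16, 11, -7]
sift down from index 1:
  -35 vs smaller child -47 at index 3, swap → [-3, -47, -33, -35, 21, -16, 11, -7]
sift down from index 0:
  -3 vs smaller child -47 at index 1, swap → [-47, -3, -33, -35, 21, -16, 11, -7]
  -3 vs smaller child -35 at index 3, swap → [-47, -35, -33, -3, 21, -16, 11, -7]
  -3 vs only child -7 at index 7, swap → [-47, -35, -33, -7, 21, -16, 11, -3]

[-47, -35, -33, -7, 21, -16, 11, -3]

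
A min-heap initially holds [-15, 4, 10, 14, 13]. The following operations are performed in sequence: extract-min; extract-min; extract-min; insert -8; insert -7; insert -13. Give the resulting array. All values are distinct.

[-13, -8, 13, 14, -7]

extract-min → returns -15:
  remove root -15; move last element 13 to root → [13, 4, 10, 14]
  13 vs smaller child 4 at index 1, swap → [4, 13, 10, 14]
extract-min → returns 4:
  remove root 4; move last element 14 to root → [14, 13, 10]
  14 vs smaller child 10 at index 2, swap → [10, 13, 14]
extract-min → returns 10:
  remove root 10; move last element 14 to root → [14, 13]
  14 vs only child 13 at index 1, swap → [13, 14]
insert -8:
  append -8 at index 2 → [13, 14, -8]
  -8 < parent 13 at index 0, swap → [-8, 14, 13]
insert -7:
  append -7 at index 3 → [-8, 14, 13, -7]
  -7 < parent 14 at index 1, swap → [-8, -7, 13, 14]
insert -13:
  append -13 at index 4 → [-8, -7, 13, 14, -13]
  -13 < parent -7 at index 1, swap → [-8, -13, 13, 14, -7]
  -13 < parent -8 at index 0, swap → [-13, -8, 13, 14, -7]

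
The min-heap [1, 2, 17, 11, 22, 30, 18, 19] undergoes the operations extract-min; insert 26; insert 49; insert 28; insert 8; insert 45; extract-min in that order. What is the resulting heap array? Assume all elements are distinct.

extract-min → returns 1:
  remove root 1; move last element 19 to root → [19, 2, 17, 11, 22, 30, 18]
  19 vs smaller child 2 at index 1, swap → [2, 19, 17, 11, 22, 30, 18]
  19 vs smaller child 11 at index 3, swap → [2, 11, 17, 19, 22, 30, 18]
insert 26:
  append 26 at index 7 → [2, 11, 17, 19, 22, 30, 18, 26] (no swap needed)
insert 49:
  append 49 at index 8 → [2, 11, 17, 19, 22, 30, 18, 26, 49] (no swap needed)
insert 28:
  append 28 at index 9 → [2, 11, 17, 19, 22, 30, 18, 26, 49, 28] (no swap needed)
insert 8:
  append 8 at index 10 → [2, 11, 17, 19, 22, 30, 18, 26, 49, 28, 8]
  8 < parent 22 at index 4, swap → [2, 11, 17, 19, 8, 30, 18, 26, 49, 28, 22]
  8 < parent 11 at index 1, swap → [2, 8, 17, 19, 11, 30, 18, 26, 49, 28, 22]
insert 45:
  append 45 at index 11 → [2, 8, 17, 19, 11, 30, 18, 26, 49, 28, 22, 45] (no swap needed)
extract-min → returns 2:
  remove root 2; move last element 45 to root → [45, 8, 17, 19, 11, 30, 18, 26, 49, 28, 22]
  45 vs smaller child 8 at index 1, swap → [8, 45, 17, 19, 11, 30, 18, 26, 49, 28, 22]
  45 vs smaller child 11 at index 4, swap → [8, 11, 17, 19, 45, 30, 18, 26, 49, 28, 22]
  45 vs smaller child 22 at index 10, swap → [8, 11, 17, 19, 22, 30, 18, 26, 49, 28, 45]

[8, 11, 17, 19, 22, 30, 18, 26, 49, 28, 45]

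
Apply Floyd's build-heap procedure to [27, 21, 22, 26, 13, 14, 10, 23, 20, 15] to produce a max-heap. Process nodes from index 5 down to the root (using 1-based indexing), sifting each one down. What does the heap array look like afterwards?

sift down from index 5:
  13 vs only child 15 at index 10, swap → [27, 21, 22, 26, 15, 14, 10, 23, 20, 13]
sift down from index 4: already satisfies heap property
sift down from index 3: already satisfies heap property
sift down from index 2:
  21 vs larger child 26 at index 4, swap → [27, 26, 22, 21, 15, 14, 10, 23, 20, 13]
  21 vs larger child 23 at index 8, swap → [27, 26, 22, 23, 15, 14, 10, 21, 20, 13]
sift down from index 1: already satisfies heap property

[27, 26, 22, 23, 15, 14, 10, 21, 20, 13]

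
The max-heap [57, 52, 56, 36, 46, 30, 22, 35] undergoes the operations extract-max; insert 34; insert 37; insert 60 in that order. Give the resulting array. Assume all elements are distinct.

extract-max → returns 57:
  remove root 57; move last element 35 to root → [35, 52, 56, 36, 46, 30, 22]
  35 vs larger child 56 at index 2, swap → [56, 52, 35, 36, 46, 30, 22]
insert 34:
  append 34 at index 7 → [56, 52, 35, 36, 46, 30, 22, 34] (no swap needed)
insert 37:
  append 37 at index 8 → [56, 52, 35, 36, 46, 30, 22, 34, 37]
  37 > parent 36 at index 3, swap → [56, 52, 35, 37, 46, 30, 22, 34, 36]
insert 60:
  append 60 at index 9 → [56, 52, 35, 37, 46, 30, 22, 34, 36, 60]
  60 > parent 46 at index 4, swap → [56, 52, 35, 37, 60, 30, 22, 34, 36, 46]
  60 > parent 52 at index 1, swap → [56, 60, 35, 37, 52, 30, 22, 34, 36, 46]
  60 > parent 56 at index 0, swap → [60, 56, 35, 37, 52, 30, 22, 34, 36, 46]

[60, 56, 35, 37, 52, 30, 22, 34, 36, 46]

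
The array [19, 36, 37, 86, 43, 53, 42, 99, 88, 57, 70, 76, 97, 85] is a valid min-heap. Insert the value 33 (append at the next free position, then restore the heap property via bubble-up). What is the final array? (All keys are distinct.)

append 33 at index 14 → [19, 36, 37, 86, 43, 53, 42, 99, 88, 57, 70, 76, 97, 85, 33]
33 < parent 42 at index 6, swap → [19, 36, 37, 86, 43, 53, 33, 99, 88, 57, 70, 76, 97, 85, 42]
33 < parent 37 at index 2, swap → [19, 36, 33, 86, 43, 53, 37, 99, 88, 57, 70, 76, 97, 85, 42]

[19, 36, 33, 86, 43, 53, 37, 99, 88, 57, 70, 76, 97, 85, 42]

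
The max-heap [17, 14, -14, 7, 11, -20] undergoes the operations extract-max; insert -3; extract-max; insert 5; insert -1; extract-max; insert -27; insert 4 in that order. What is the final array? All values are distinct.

[7, 4, 5, -1, -20, -3, -27, -14]

extract-max → returns 17:
  remove root 17; move last element -20 to root → [-20, 14, -14, 7, 11]
  -20 vs larger child 14 at index 1, swap → [14, -20, -14, 7, 11]
  -20 vs larger child 11 at index 4, swap → [14, 11, -14, 7, -20]
insert -3:
  append -3 at index 5 → [14, 11, -14, 7, -20, -3]
  -3 > parent -14 at index 2, swap → [14, 11, -3, 7, -20, -14]
extract-max → returns 14:
  remove root 14; move last element -14 to root → [-14, 11, -3, 7, -20]
  -14 vs larger child 11 at index 1, swap → [11, -14, -3, 7, -20]
  -14 vs larger child 7 at index 3, swap → [11, 7, -3, -14, -20]
insert 5:
  append 5 at index 5 → [11, 7, -3, -14, -20, 5]
  5 > parent -3 at index 2, swap → [11, 7, 5, -14, -20, -3]
insert -1:
  append -1 at index 6 → [11, 7, 5, -14, -20, -3, -1] (no swap needed)
extract-max → returns 11:
  remove root 11; move last element -1 to root → [-1, 7, 5, -14, -20, -3]
  -1 vs larger child 7 at index 1, swap → [7, -1, 5, -14, -20, -3]
insert -27:
  append -27 at index 6 → [7, -1, 5, -14, -20, -3, -27] (no swap needed)
insert 4:
  append 4 at index 7 → [7, -1, 5, -14, -20, -3, -27, 4]
  4 > parent -14 at index 3, swap → [7, -1, 5, 4, -20, -3, -27, -14]
  4 > parent -1 at index 1, swap → [7, 4, 5, -1, -20, -3, -27, -14]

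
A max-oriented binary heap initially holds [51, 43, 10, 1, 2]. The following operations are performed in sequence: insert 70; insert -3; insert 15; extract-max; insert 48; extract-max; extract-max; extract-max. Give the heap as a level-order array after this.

insert 70:
  append 70 at index 5 → [51, 43, 10, 1, 2, 70]
  70 > parent 10 at index 2, swap → [51, 43, 70, 1, 2, 10]
  70 > parent 51 at index 0, swap → [70, 43, 51, 1, 2, 10]
insert -3:
  append -3 at index 6 → [70, 43, 51, 1, 2, 10, -3] (no swap needed)
insert 15:
  append 15 at index 7 → [70, 43, 51, 1, 2, 10, -3, 15]
  15 > parent 1 at index 3, swap → [70, 43, 51, 15, 2, 10, -3, 1]
extract-max → returns 70:
  remove root 70; move last element 1 to root → [1, 43, 51, 15, 2, 10, -3]
  1 vs larger child 51 at index 2, swap → [51, 43, 1, 15, 2, 10, -3]
  1 vs larger child 10 at index 5, swap → [51, 43, 10, 15, 2, 1, -3]
insert 48:
  append 48 at index 7 → [51, 43, 10, 15, 2, 1, -3, 48]
  48 > parent 15 at index 3, swap → [51, 43, 10, 48, 2, 1, -3, 15]
  48 > parent 43 at index 1, swap → [51, 48, 10, 43, 2, 1, -3, 15]
extract-max → returns 51:
  remove root 51; move last element 15 to root → [15, 48, 10, 43, 2, 1, -3]
  15 vs larger child 48 at index 1, swap → [48, 15, 10, 43, 2, 1, -3]
  15 vs larger child 43 at index 3, swap → [48, 43, 10, 15, 2, 1, -3]
extract-max → returns 48:
  remove root 48; move last element -3 to root → [-3, 43, 10, 15, 2, 1]
  -3 vs larger child 43 at index 1, swap → [43, -3, 10, 15, 2, 1]
  -3 vs larger child 15 at index 3, swap → [43, 15, 10, -3, 2, 1]
extract-max → returns 43:
  remove root 43; move last element 1 to root → [1, 15, 10, -3, 2]
  1 vs larger child 15 at index 1, swap → [15, 1, 10, -3, 2]
  1 vs larger child 2 at index 4, swap → [15, 2, 10, -3, 1]

[15, 2, 10, -3, 1]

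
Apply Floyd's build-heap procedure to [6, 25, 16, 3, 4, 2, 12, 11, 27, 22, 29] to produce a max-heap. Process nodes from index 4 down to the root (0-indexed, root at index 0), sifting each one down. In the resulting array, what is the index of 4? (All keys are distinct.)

sift down from index 4:
  4 vs larger child 29 at index 10, swap → [6, 25, 16, 3, 29, 2, 12, 11, 27, 22, 4]
sift down from index 3:
  3 vs larger child 27 at index 8, swap → [6, 25, 16, 27, 29, 2, 12, 11, 3, 22, 4]
sift down from index 2: already satisfies heap property
sift down from index 1:
  25 vs larger child 29 at index 4, swap → [6, 29, 16, 27, 25, 2, 12, 11, 3, 22, 4]
sift down from index 0:
  6 vs larger child 29 at index 1, swap → [29, 6, 16, 27, 25, 2, 12, 11, 3, 22, 4]
  6 vs larger child 27 at index 3, swap → [29, 27, 16, 6, 25, 2, 12, 11, 3, 22, 4]
  6 vs larger child 11 at index 7, swap → [29, 27, 16, 11, 25, 2, 12, 6, 3, 22, 4]
resulting array: [29, 27, 16, 11, 25, 2, 12, 6, 3, 22, 4]

10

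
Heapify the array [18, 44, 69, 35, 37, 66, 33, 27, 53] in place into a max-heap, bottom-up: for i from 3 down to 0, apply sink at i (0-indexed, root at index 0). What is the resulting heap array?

sift down from index 3:
  35 vs larger child 53 at index 8, swap → [18, 44, 69, 53, 37, 66, 33, 27, 35]
sift down from index 2: already satisfies heap property
sift down from index 1:
  44 vs larger child 53 at index 3, swap → [18, 53, 69, 44, 37, 66, 33, 27, 35]
sift down from index 0:
  18 vs larger child 69 at index 2, swap → [69, 53, 18, 44, 37, 66, 33, 27, 35]
  18 vs larger child 66 at index 5, swap → [69, 53, 66, 44, 37, 18, 33, 27, 35]

[69, 53, 66, 44, 37, 18, 33, 27, 35]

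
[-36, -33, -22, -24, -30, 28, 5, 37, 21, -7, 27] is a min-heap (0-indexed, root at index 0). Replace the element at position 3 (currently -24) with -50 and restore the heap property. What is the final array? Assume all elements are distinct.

set index 3 from -24 to -50 → [-36, -33, -22, -50, -30, 28, 5, 37, 21, -7, 27]
-50 < parent -33 at index 1, swap → [-36, -50, -22, -33, -30, 28, 5, 37, 21, -7, 27]
-50 < parent -36 at index 0, swap → [-50, -36, -22, -33, -30, 28, 5, 37, 21, -7, 27]

[-50, -36, -22, -33, -30, 28, 5, 37, 21, -7, 27]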